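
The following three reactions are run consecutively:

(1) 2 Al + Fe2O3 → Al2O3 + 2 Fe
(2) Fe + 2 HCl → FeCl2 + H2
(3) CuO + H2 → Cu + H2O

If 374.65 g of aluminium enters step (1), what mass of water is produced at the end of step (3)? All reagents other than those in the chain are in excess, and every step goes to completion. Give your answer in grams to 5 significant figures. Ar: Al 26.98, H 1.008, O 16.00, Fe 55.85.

M(Al) = 26.98 g/mol.
M(H2O) = 2(1.008) + 16.00 = 18.016 g/mol.
n(Al) = 374.65 / 26.98 = 13.8862 mol.
Reaction (1): Al→Fe ratio 2:2 ⇒ n(Fe) = 13.8862 mol.
Reaction (2): Fe→H2 ratio 1:1 ⇒ n(H2) = 13.8862 mol.
Reaction (3): H2→H2O ratio 1:1 ⇒ n(H2O) = 13.8862 mol.
Mass of H2O = 13.8862 × 18.016 = 250.174 g.

250.17 g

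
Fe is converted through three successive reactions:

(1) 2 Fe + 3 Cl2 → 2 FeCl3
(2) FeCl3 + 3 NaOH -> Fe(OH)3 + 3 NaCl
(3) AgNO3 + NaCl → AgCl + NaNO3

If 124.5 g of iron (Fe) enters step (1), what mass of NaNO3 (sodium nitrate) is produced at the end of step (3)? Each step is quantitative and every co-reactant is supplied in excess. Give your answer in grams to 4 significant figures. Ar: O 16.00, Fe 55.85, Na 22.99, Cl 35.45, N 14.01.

M(Fe) = 55.85 g/mol.
M(NaNO3) = 22.99 + 14.01 + 3(16.00) = 85.00 g/mol.
n(Fe) = 124.5 / 55.85 = 2.2292 mol.
Reaction (1): Fe→FeCl3 ratio 2:2 ⇒ n(FeCl3) = 2.2292 mol.
Reaction (2): FeCl3→NaCl ratio 1:3 ⇒ n(NaCl) = 6.6876 mol.
Reaction (3): NaCl→NaNO3 ratio 1:1 ⇒ n(NaNO3) = 6.6876 mol.
Mass of NaNO3 = 6.6876 × 85.00 = 568.44 g.

568.4 g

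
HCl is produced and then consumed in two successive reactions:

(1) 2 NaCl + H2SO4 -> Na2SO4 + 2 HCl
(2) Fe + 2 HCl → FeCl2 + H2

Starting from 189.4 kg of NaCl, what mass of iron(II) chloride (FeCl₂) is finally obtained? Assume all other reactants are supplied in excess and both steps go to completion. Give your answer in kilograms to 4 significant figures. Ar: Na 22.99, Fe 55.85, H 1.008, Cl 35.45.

M(NaCl) = 22.99 + 35.45 = 58.44 g/mol.
M(FeCl2) = 55.85 + 2(35.45) = 126.75 g/mol.
189.4 kg = 189400 g.
n(NaCl) = 189400 / 58.44 = 3240.9 mol.
Step 1 gives a 2:2 ratio of NaCl to HCl, so n(HCl) = 3240.9 mol.
In step 2 the HCl:FeCl2 ratio is 2:1, so n(FeCl2) = 1620.5 mol.
Mass of FeCl2 = 1620.5 × 126.75 = 205390 g = 205.4 kg.

205.4 kg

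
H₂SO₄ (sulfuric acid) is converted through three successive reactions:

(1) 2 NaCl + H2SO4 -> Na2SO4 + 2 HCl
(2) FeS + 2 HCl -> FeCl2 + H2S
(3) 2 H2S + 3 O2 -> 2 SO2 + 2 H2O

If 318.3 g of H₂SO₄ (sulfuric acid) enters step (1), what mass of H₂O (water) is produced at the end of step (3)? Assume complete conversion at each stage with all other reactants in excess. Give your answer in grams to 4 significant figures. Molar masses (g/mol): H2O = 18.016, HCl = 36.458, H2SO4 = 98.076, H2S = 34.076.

58.47 g

n(H2SO4) = 318.3 / 98.076 = 3.2454 mol.
Reaction (1): H2SO4→HCl ratio 1:2 ⇒ n(HCl) = 6.4909 mol.
Reaction (2): HCl→H2S ratio 2:1 ⇒ n(H2S) = 3.2454 mol.
Reaction (3): H2S→H2O ratio 2:2 ⇒ n(H2O) = 3.2454 mol.
Mass of H2O = 3.2454 × 18.016 = 58.470 g.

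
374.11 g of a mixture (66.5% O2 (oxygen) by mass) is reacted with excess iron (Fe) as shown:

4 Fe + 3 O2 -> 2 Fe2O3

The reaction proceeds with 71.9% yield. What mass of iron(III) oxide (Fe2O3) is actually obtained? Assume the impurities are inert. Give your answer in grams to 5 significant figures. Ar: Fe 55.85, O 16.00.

595.13 g

Pure O2 available = 374.11 g × 0.665 = 248.783 g.
M(O2) = 2(16.00) = 32.00 g/mol.
M(Fe2O3) = 2(55.85) + 3(16.00) = 159.70 g/mol.
n(O2) = 248.783 g / 32.00 g/mol = 7.77447 mol.
From the equation the O2:Fe2O3 mole ratio is 3:2, so n(Fe2O3) = 7.77447 × 2/3 = 5.18298 mol.
Mass of Fe2O3 = 5.18298 mol × 159.70 g/mol = 827.722 g.
Actual mass collected = 827.722 g × 0.719 = 595.132 g.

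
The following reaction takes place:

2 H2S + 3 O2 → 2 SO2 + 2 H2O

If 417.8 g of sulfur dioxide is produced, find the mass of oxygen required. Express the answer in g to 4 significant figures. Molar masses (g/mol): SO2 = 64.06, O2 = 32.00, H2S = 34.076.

313.1 g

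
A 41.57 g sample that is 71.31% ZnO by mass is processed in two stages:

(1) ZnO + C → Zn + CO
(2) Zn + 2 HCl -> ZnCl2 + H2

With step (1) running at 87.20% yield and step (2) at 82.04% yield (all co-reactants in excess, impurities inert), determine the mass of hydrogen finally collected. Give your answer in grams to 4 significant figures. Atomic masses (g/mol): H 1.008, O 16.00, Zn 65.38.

Pure ZnO = 41.57 × 0.7131 = 29.644 g.
M(ZnO) = 65.38 + 16.00 = 81.38 g/mol.
M(H2) = 2(1.008) = 2.016 g/mol.
n(ZnO) = 29.644 / 81.38 = 0.36426 mol.
Step 1 (ZnO:Zn = 1:1): theoretical n(Zn) = 0.36426 mol; at 87.20% yield, n(Zn) = 0.31764 mol.
Step 2 (Zn:H2 = 1:1): theoretical n(H2) = 0.31764 mol, so theoretical mass = 0.31764 × 2.016 = 0.64035 g.
At 82.04% yield, actual mass of H2 = 0.64035 × 0.8204 = 0.52535 g.

0.5253 g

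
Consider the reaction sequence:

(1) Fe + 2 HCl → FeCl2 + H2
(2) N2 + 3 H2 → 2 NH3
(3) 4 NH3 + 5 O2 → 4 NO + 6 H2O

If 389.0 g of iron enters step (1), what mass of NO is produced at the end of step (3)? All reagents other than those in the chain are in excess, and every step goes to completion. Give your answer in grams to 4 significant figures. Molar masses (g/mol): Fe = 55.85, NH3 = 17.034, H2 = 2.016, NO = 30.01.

n(Fe) = 389.0 / 55.85 = 6.9651 mol.
Reaction (1): Fe→H2 ratio 1:1 ⇒ n(H2) = 6.9651 mol.
Reaction (2): H2→NH3 ratio 3:2 ⇒ n(NH3) = 4.6434 mol.
Reaction (3): NH3→NO ratio 4:4 ⇒ n(NO) = 4.6434 mol.
Mass of NO = 4.6434 × 30.01 = 139.35 g.

139.3 g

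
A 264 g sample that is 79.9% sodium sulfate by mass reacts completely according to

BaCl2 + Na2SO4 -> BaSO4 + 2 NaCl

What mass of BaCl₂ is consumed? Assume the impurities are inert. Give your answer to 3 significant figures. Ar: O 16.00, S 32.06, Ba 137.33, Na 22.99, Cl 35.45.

Mass of pure Na2SO4 = 264 g × 0.799 = 210.9 g.
M(Na2SO4) = 2(22.99) + 32.06 + 4(16.00) = 142.04 g/mol.
M(BaCl2) = 137.33 + 2(35.45) = 208.23 g/mol.
n(Na2SO4) = 210.9 g / 142.04 g/mol = 1.485 mol.
From the equation the Na2SO4:BaCl2 mole ratio is 1:1, so n(BaCl2) = 1.485 × 1/1 = 1.485 mol.
Mass of BaCl2 = 1.485 mol × 208.23 g/mol = 309.2 g.

309 g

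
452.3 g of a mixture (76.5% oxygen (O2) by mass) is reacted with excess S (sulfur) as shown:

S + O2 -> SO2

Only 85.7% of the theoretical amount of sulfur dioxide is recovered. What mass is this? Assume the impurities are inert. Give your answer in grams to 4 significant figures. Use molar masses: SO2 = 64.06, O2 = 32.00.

593.6 g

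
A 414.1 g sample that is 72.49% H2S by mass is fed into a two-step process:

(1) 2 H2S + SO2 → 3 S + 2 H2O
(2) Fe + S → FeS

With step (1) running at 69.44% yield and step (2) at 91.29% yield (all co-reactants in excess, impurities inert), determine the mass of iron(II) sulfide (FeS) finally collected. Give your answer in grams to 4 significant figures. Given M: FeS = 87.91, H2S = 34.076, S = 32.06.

Pure H2S = 414.1 × 0.7249 = 300.18 g.
n(H2S) = 300.18 / 34.076 = 8.8092 mol.
Step 1 (H2S:S = 2:3): theoretical n(S) = 13.214 mol; at 69.44% yield, n(S) = 9.1756 mol.
Step 2 (S:FeS = 1:1): theoretical n(FeS) = 9.1756 mol, so theoretical mass = 9.1756 × 87.91 = 806.63 g.
At 91.29% yield, actual mass of FeS = 806.63 × 0.9129 = 736.37 g.

736.4 g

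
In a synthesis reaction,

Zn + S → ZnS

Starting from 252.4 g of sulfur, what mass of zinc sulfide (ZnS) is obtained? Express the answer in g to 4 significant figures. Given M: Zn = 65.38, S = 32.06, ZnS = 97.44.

767.1 g

n(S) = 252.40 g / 32.06 g/mol = 7.8727 mol.
From the equation the S:ZnS mole ratio is 1:1, so n(ZnS) = 7.8727 × 1/1 = 7.8727 mol.
Mass of ZnS = 7.8727 mol × 97.44 g/mol = 767.12 g.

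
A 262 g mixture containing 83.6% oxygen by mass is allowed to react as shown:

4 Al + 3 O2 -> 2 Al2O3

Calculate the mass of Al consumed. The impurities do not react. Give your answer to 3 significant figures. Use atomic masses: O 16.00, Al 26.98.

246 g

Mass of pure O2 = 262 g × 0.836 = 219.0 g.
M(O2) = 2(16.00) = 32.00 g/mol.
M(Al) = 26.98 g/mol.
n(O2) = 219.0 g / 32.00 g/mol = 6.845 mol.
From the equation the O2:Al mole ratio is 3:4, so n(Al) = 6.845 × 4/3 = 9.126 mol.
Mass of Al = 9.126 mol × 26.98 g/mol = 246.2 g.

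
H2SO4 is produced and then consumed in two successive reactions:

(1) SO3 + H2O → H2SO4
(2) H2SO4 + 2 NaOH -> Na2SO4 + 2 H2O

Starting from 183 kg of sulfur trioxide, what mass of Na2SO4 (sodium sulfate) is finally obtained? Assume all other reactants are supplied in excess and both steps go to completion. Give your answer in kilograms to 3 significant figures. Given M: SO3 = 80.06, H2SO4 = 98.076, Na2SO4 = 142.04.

325 kg

183 kg = 183000 g.
n(SO3) = 183000 / 80.06 = 2286 mol.
Step 1 gives a 1:1 ratio of SO3 to H2SO4, so n(H2SO4) = 2286 mol.
In step 2 the H2SO4:Na2SO4 ratio is 1:1, so n(Na2SO4) = 2286 mol.
Mass of Na2SO4 = 2286 × 142.04 = 324700 g = 325 kg.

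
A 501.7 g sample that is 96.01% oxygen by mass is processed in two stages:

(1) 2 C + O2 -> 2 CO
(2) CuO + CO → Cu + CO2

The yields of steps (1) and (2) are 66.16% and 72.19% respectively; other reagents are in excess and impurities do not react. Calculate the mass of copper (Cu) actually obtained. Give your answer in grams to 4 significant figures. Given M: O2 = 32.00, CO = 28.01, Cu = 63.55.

Pure O2 = 501.7 × 0.9601 = 481.68 g.
n(O2) = 481.68 / 32.00 = 15.053 mol.
Step 1 (O2:CO = 1:2): theoretical n(CO) = 30.105 mol; at 66.16% yield, n(CO) = 19.918 mol.
Step 2 (CO:Cu = 1:1): theoretical n(Cu) = 19.918 mol, so theoretical mass = 19.918 × 63.55 = 1265.8 g.
At 72.19% yield, actual mass of Cu = 1265.8 × 0.7219 = 913.75 g.

913.8 g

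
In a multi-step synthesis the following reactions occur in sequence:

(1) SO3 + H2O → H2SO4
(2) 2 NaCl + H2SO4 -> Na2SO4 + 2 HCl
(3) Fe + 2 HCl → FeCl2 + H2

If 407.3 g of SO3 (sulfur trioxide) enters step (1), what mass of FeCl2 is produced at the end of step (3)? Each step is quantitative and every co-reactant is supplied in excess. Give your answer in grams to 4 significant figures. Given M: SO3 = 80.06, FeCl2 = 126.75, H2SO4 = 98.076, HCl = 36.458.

644.8 g

n(SO3) = 407.3 / 80.06 = 5.0874 mol.
Reaction (1): SO3→H2SO4 ratio 1:1 ⇒ n(H2SO4) = 5.0874 mol.
Reaction (2): H2SO4→HCl ratio 1:2 ⇒ n(HCl) = 10.175 mol.
Reaction (3): HCl→FeCl2 ratio 2:1 ⇒ n(FeCl2) = 5.0874 mol.
Mass of FeCl2 = 5.0874 × 126.75 = 644.83 g.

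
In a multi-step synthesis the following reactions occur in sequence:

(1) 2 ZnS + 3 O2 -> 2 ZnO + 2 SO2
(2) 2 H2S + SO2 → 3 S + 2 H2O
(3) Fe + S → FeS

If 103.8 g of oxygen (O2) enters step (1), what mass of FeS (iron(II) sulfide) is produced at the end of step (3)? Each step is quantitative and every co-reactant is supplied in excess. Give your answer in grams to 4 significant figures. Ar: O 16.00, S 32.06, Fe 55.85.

M(O2) = 2(16.00) = 32.00 g/mol.
M(FeS) = 55.85 + 32.06 = 87.91 g/mol.
n(O2) = 103.8 / 32.00 = 3.2437 mol.
Reaction (1): O2→SO2 ratio 3:2 ⇒ n(SO2) = 2.1625 mol.
Reaction (2): SO2→S ratio 1:3 ⇒ n(S) = 6.4875 mol.
Reaction (3): S→FeS ratio 1:1 ⇒ n(FeS) = 6.4875 mol.
Mass of FeS = 6.4875 × 87.91 = 570.32 g.

570.3 g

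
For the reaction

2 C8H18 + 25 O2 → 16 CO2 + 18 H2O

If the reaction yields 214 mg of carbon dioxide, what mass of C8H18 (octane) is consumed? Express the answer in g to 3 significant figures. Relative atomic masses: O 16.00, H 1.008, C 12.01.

0.0694 g

M(CO2) = 12.01 + 2(16.00) = 44.01 g/mol.
M(C8H18) = 8(12.01) + 18(1.008) = 114.224 g/mol.
Convert: 214 mg = 0.2140 g.
n(CO2) = 0.2140 g / 44.01 g/mol = 0.004863 mol.
From the equation the CO2:C8H18 mole ratio is 16:2, so n(C8H18) = 0.004863 × 2/16 = 0.0006078 mol.
Mass of C8H18 = 0.0006078 mol × 114.224 g/mol = 0.06943 g.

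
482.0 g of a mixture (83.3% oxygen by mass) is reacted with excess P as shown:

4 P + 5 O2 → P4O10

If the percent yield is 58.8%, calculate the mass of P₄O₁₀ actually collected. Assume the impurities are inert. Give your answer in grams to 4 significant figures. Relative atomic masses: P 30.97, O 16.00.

Pure O2 available = 482.0 g × 0.833 = 401.51 g.
M(O2) = 2(16.00) = 32.00 g/mol.
M(P4O10) = 4(30.97) + 10(16.00) = 283.88 g/mol.
n(O2) = 401.51 g / 32.00 g/mol = 12.547 mol.
From the equation the O2:P4O10 mole ratio is 5:1, so n(P4O10) = 12.547 × 1/5 = 2.5094 mol.
Mass of P4O10 = 2.5094 mol × 283.88 g/mol = 712.37 g.
Actual mass collected = 712.37 g × 0.588 = 418.87 g.

418.9 g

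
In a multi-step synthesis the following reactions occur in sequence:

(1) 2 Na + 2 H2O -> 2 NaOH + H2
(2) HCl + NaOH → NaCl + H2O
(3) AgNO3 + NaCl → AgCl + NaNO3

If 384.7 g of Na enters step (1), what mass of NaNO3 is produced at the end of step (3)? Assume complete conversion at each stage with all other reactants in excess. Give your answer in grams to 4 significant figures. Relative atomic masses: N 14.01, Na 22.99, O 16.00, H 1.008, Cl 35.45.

1422 g

M(Na) = 22.99 g/mol.
M(NaNO3) = 22.99 + 14.01 + 3(16.00) = 85.00 g/mol.
n(Na) = 384.7 / 22.99 = 16.733 mol.
Reaction (1): Na→NaOH ratio 2:2 ⇒ n(NaOH) = 16.733 mol.
Reaction (2): NaOH→NaCl ratio 1:1 ⇒ n(NaCl) = 16.733 mol.
Reaction (3): NaCl→NaNO3 ratio 1:1 ⇒ n(NaNO3) = 16.733 mol.
Mass of NaNO3 = 16.733 × 85.00 = 1422.3 g.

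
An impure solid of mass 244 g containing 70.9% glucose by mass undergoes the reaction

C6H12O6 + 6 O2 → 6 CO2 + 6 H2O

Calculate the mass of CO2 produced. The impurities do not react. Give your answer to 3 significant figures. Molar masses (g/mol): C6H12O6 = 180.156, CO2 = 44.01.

Mass of pure C6H12O6 = 244 g × 0.709 = 173.0 g.
n(C6H12O6) = 173.0 g / 180.156 g/mol = 0.9603 mol.
From the equation the C6H12O6:CO2 mole ratio is 1:6, so n(CO2) = 0.9603 × 6/1 = 5.762 mol.
Mass of CO2 = 5.762 mol × 44.01 g/mol = 253.6 g.

254 g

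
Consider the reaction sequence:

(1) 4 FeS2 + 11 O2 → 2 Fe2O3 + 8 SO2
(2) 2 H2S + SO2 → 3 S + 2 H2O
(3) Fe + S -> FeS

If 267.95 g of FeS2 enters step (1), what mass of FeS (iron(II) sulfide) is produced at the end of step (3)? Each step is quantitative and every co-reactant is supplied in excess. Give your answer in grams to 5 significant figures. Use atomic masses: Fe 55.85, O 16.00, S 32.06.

1178.1 g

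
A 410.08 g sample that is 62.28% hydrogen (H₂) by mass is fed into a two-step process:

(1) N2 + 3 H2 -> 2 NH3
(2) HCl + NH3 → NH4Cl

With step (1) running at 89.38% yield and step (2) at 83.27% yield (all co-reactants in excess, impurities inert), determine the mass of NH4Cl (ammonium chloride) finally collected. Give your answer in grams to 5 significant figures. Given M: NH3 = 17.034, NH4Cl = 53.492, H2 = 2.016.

Pure H2 = 410.08 × 0.6228 = 255.398 g.
n(H2) = 255.398 / 2.016 = 126.685 mol.
Step 1 (H2:NH3 = 3:2): theoretical n(NH3) = 84.4570 mol; at 89.38% yield, n(NH3) = 75.4876 mol.
Step 2 (NH3:NH4Cl = 1:1): theoretical n(NH4Cl) = 75.4876 mol, so theoretical mass = 75.4876 × 53.492 = 4037.98 g.
At 83.27% yield, actual mass of NH4Cl = 4037.98 × 0.8327 = 3362.43 g.

3362.4 g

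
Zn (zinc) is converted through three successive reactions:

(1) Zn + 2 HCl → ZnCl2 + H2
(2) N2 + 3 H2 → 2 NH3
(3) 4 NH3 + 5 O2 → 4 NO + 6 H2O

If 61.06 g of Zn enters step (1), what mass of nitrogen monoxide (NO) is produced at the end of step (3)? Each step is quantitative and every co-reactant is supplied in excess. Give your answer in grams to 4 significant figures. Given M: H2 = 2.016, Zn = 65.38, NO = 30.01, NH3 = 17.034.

18.68 g

n(Zn) = 61.06 / 65.38 = 0.93392 mol.
Reaction (1): Zn→H2 ratio 1:1 ⇒ n(H2) = 0.93392 mol.
Reaction (2): H2→NH3 ratio 3:2 ⇒ n(NH3) = 0.62262 mol.
Reaction (3): NH3→NO ratio 4:4 ⇒ n(NO) = 0.62262 mol.
Mass of NO = 0.62262 × 30.01 = 18.685 g.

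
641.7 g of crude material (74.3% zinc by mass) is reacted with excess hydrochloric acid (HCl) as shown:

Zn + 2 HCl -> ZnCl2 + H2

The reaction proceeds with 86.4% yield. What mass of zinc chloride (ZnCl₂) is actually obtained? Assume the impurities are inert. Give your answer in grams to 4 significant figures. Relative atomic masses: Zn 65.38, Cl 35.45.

858.7 g

Pure Zn available = 641.7 g × 0.743 = 476.78 g.
M(Zn) = 65.38 g/mol.
M(ZnCl2) = 65.38 + 2(35.45) = 136.28 g/mol.
n(Zn) = 476.78 g / 65.38 g/mol = 7.2925 mol.
From the equation the Zn:ZnCl2 mole ratio is 1:1, so n(ZnCl2) = 7.2925 × 1/1 = 7.2925 mol.
Mass of ZnCl2 = 7.2925 mol × 136.28 g/mol = 993.82 g.
Actual mass collected = 993.82 g × 0.864 = 858.66 g.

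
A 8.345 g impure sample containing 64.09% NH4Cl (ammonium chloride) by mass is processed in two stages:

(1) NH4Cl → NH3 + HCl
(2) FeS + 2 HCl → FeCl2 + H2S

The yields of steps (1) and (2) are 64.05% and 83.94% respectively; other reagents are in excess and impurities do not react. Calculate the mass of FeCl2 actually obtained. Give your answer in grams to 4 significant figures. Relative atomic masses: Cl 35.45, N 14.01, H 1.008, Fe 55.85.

3.407 g

Pure NH4Cl = 8.345 × 0.6409 = 5.3483 g.
M(NH4Cl) = 14.01 + 4(1.008) + 35.45 = 53.492 g/mol.
M(FeCl2) = 55.85 + 2(35.45) = 126.75 g/mol.
n(NH4Cl) = 5.3483 / 53.492 = 0.099983 mol.
Step 1 (NH4Cl:HCl = 1:1): theoretical n(HCl) = 0.099983 mol; at 64.05% yield, n(HCl) = 0.064039 mol.
Step 2 (HCl:FeCl2 = 2:1): theoretical n(FeCl2) = 0.032020 mol, so theoretical mass = 0.032020 × 126.75 = 4.0585 g.
At 83.94% yield, actual mass of FeCl2 = 4.0585 × 0.8394 = 3.4067 g.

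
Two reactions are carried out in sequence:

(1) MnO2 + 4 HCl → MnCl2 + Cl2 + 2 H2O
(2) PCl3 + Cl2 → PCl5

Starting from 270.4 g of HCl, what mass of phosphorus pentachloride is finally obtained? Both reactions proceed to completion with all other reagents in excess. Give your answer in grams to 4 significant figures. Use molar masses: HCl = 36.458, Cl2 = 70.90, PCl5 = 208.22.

386.1 g

n(HCl) = 270.40 / 36.458 = 7.4168 mol.
Step 1 gives a 4:1 ratio of HCl to Cl2, so n(Cl2) = 1.8542 mol.
In step 2 the Cl2:PCl5 ratio is 1:1, so n(PCl5) = 1.8542 mol.
Mass of PCl5 = 1.8542 × 208.22 = 386.08 g.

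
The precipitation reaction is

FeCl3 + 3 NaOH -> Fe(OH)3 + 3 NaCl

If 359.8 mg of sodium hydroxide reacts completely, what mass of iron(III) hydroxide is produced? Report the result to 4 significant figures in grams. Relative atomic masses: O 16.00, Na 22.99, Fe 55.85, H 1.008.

M(NaOH) = 22.99 + 16.00 + 1.008 = 39.998 g/mol.
M(Fe(OH)3) = 55.85 + 3(16.00) + 3(1.008) = 106.874 g/mol.
Convert: 359.8 mg = 0.35980 g.
n(NaOH) = 0.35980 g / 39.998 g/mol = 0.0089954 mol.
From the equation the NaOH:Fe(OH)3 mole ratio is 3:1, so n(Fe(OH)3) = 0.0089954 × 1/3 = 0.0029985 mol.
Mass of Fe(OH)3 = 0.0029985 mol × 106.874 g/mol = 0.32046 g.

0.3205 g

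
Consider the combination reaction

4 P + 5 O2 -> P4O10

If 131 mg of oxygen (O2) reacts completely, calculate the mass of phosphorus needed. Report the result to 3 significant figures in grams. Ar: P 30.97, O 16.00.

M(O2) = 2(16.00) = 32.00 g/mol.
M(P) = 30.97 g/mol.
Convert: 131 mg = 0.1310 g.
n(O2) = 0.1310 g / 32.00 g/mol = 0.004094 mol.
From the equation the O2:P mole ratio is 5:4, so n(P) = 0.004094 × 4/5 = 0.003275 mol.
Mass of P = 0.003275 mol × 30.97 g/mol = 0.1014 g.

0.101 g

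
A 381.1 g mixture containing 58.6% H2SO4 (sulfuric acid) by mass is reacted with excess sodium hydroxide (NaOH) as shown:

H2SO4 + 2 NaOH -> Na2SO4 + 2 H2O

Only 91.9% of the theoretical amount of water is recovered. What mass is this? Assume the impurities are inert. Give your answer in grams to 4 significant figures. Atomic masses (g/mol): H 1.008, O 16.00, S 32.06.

75.40 g

Pure H2SO4 available = 381.1 g × 0.586 = 223.32 g.
M(H2SO4) = 2(1.008) + 32.06 + 4(16.00) = 98.076 g/mol.
M(H2O) = 2(1.008) + 16.00 = 18.016 g/mol.
n(H2SO4) = 223.32 g / 98.076 g/mol = 2.2771 mol.
From the equation the H2SO4:H2O mole ratio is 1:2, so n(H2O) = 2.2771 × 2/1 = 4.5541 mol.
Mass of H2O = 4.5541 mol × 18.016 g/mol = 82.047 g.
Actual mass collected = 82.047 g × 0.919 = 75.401 g.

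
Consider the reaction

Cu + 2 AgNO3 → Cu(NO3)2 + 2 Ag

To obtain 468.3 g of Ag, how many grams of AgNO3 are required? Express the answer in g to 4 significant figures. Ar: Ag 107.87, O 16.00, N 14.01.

M(Ag) = 107.87 g/mol.
M(AgNO3) = 107.87 + 14.01 + 3(16.00) = 169.88 g/mol.
n(Ag) = 468.30 g / 107.87 g/mol = 4.3413 mol.
From the equation the Ag:AgNO3 mole ratio is 2:2, so n(AgNO3) = 4.3413 × 2/2 = 4.3413 mol.
Mass of AgNO3 = 4.3413 mol × 169.88 g/mol = 737.51 g.

737.5 g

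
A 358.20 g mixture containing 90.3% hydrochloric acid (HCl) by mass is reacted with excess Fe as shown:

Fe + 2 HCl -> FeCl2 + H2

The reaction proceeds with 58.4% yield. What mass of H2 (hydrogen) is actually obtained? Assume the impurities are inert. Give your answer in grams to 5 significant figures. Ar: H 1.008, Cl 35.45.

5.2227 g

Pure HCl available = 358.20 g × 0.903 = 323.455 g.
M(HCl) = 1.008 + 35.45 = 36.458 g/mol.
M(H2) = 2(1.008) = 2.016 g/mol.
n(HCl) = 323.455 g / 36.458 g/mol = 8.87198 mol.
From the equation the HCl:H2 mole ratio is 2:1, so n(H2) = 8.87198 × 1/2 = 4.43599 mol.
Mass of H2 = 4.43599 mol × 2.016 g/mol = 8.94295 g.
Actual mass collected = 8.94295 g × 0.584 = 5.22269 g.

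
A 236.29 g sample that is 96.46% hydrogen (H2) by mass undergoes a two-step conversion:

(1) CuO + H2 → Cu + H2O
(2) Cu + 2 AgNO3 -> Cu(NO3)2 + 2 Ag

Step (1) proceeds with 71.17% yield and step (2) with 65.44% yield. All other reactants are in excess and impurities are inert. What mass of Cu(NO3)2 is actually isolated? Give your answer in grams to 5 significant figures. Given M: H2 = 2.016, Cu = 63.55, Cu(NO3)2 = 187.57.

Pure H2 = 236.29 × 0.9646 = 227.925 g.
n(H2) = 227.925 / 2.016 = 113.058 mol.
Step 1 (H2:Cu = 1:1): theoretical n(Cu) = 113.058 mol; at 71.17% yield, n(Cu) = 80.4635 mol.
Step 2 (Cu:Cu(NO3)2 = 1:1): theoretical n(Cu(NO3)2) = 80.4635 mol, so theoretical mass = 80.4635 × 187.57 = 15092.5 g.
At 65.44% yield, actual mass of Cu(NO3)2 = 15092.5 × 0.6544 = 9876.56 g.

9876.6 g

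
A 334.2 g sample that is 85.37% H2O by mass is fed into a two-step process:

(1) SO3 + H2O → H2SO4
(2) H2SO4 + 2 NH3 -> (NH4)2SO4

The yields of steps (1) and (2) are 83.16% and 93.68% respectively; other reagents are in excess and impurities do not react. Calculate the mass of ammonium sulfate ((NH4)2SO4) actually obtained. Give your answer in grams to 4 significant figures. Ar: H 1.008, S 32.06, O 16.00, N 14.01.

1630 g

Pure H2O = 334.2 × 0.8537 = 285.31 g.
M(H2O) = 2(1.008) + 16.00 = 18.016 g/mol.
M((NH4)2SO4) = 2(14.01) + 8(1.008) + 32.06 + 4(16.00) = 132.144 g/mol.
n(H2O) = 285.31 / 18.016 = 15.836 mol.
Step 1 (H2O:H2SO4 = 1:1): theoretical n(H2SO4) = 15.836 mol; at 83.16% yield, n(H2SO4) = 13.169 mol.
Step 2 (H2SO4:(NH4)2SO4 = 1:1): theoretical n((NH4)2SO4) = 13.169 mol, so theoretical mass = 13.169 × 132.144 = 1740.3 g.
At 93.68% yield, actual mass of (NH4)2SO4 = 1740.3 × 0.9368 = 1630.3 g.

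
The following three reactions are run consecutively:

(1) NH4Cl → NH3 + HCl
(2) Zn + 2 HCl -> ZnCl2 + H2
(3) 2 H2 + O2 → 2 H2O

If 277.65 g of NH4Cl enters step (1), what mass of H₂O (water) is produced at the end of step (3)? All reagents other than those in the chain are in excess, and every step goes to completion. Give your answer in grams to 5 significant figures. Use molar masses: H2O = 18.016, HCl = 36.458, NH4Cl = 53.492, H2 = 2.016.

46.756 g

n(NH4Cl) = 277.65 / 53.492 = 5.19050 mol.
Reaction (1): NH4Cl→HCl ratio 1:1 ⇒ n(HCl) = 5.19050 mol.
Reaction (2): HCl→H2 ratio 2:1 ⇒ n(H2) = 2.59525 mol.
Reaction (3): H2→H2O ratio 2:2 ⇒ n(H2O) = 2.59525 mol.
Mass of H2O = 2.59525 × 18.016 = 46.7560 g.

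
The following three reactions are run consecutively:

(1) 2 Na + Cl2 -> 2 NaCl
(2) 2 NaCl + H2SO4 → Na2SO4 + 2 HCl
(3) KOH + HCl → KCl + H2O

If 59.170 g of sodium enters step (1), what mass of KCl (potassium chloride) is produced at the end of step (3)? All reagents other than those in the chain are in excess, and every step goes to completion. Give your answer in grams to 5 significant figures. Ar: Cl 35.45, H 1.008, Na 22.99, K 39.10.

191.87 g

M(Na) = 22.99 g/mol.
M(KCl) = 39.10 + 35.45 = 74.55 g/mol.
n(Na) = 59.170 / 22.99 = 2.57373 mol.
Reaction (1): Na→NaCl ratio 2:2 ⇒ n(NaCl) = 2.57373 mol.
Reaction (2): NaCl→HCl ratio 2:2 ⇒ n(HCl) = 2.57373 mol.
Reaction (3): HCl→KCl ratio 1:1 ⇒ n(KCl) = 2.57373 mol.
Mass of KCl = 2.57373 × 74.55 = 191.871 g.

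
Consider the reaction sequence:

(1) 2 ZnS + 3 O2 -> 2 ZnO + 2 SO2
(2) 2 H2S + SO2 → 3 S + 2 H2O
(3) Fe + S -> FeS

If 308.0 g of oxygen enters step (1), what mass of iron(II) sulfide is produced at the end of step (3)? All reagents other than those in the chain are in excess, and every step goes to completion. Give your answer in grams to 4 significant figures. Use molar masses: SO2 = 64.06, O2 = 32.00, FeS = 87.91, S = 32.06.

n(O2) = 308.0 / 32.00 = 9.6250 mol.
Reaction (1): O2→SO2 ratio 3:2 ⇒ n(SO2) = 6.4167 mol.
Reaction (2): SO2→S ratio 1:3 ⇒ n(S) = 19.250 mol.
Reaction (3): S→FeS ratio 1:1 ⇒ n(FeS) = 19.250 mol.
Mass of FeS = 19.250 × 87.91 = 1692.3 g.

1692 g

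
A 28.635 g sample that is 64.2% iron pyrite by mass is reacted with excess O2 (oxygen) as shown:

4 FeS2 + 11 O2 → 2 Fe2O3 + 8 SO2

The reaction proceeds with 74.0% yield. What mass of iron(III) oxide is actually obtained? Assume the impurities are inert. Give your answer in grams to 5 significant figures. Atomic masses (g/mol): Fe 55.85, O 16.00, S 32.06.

Pure FeS2 available = 28.635 g × 0.642 = 18.3837 g.
M(FeS2) = 55.85 + 2(32.06) = 119.97 g/mol.
M(Fe2O3) = 2(55.85) + 3(16.00) = 159.70 g/mol.
n(FeS2) = 18.3837 g / 119.97 g/mol = 0.153236 mol.
From the equation the FeS2:Fe2O3 mole ratio is 4:2, so n(Fe2O3) = 0.153236 × 2/4 = 0.0766178 mol.
Mass of Fe2O3 = 0.0766178 mol × 159.70 g/mol = 12.2359 g.
Actual mass collected = 12.2359 g × 0.740 = 9.05454 g.

9.0545 g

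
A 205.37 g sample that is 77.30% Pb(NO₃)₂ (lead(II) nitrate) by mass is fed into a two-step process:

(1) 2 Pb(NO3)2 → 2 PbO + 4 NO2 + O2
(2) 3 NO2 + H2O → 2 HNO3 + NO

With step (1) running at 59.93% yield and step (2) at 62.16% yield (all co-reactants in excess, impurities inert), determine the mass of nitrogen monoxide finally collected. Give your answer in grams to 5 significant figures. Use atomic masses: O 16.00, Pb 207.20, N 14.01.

Pure Pb(NO3)2 = 205.37 × 0.7730 = 158.751 g.
M(Pb(NO3)2) = 207.20 + 2(14.01) + 6(16.00) = 331.22 g/mol.
M(NO) = 14.01 + 16.00 = 30.01 g/mol.
n(Pb(NO3)2) = 158.751 / 331.22 = 0.479292 mol.
Step 1 (Pb(NO3)2:NO2 = 2:4): theoretical n(NO2) = 0.958583 mol; at 59.93% yield, n(NO2) = 0.574479 mol.
Step 2 (NO2:NO = 3:1): theoretical n(NO) = 0.191493 mol, so theoretical mass = 0.191493 × 30.01 = 5.74671 g.
At 62.16% yield, actual mass of NO = 5.74671 × 0.6216 = 3.57215 g.

3.5722 g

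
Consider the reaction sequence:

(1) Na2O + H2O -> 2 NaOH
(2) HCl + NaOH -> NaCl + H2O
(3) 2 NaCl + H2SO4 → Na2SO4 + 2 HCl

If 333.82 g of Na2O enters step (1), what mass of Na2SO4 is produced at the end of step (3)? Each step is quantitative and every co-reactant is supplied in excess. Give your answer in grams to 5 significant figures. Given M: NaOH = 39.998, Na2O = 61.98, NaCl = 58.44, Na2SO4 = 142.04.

n(Na2O) = 333.82 / 61.98 = 5.38593 mol.
Reaction (1): Na2O→NaOH ratio 1:2 ⇒ n(NaOH) = 10.7719 mol.
Reaction (2): NaOH→NaCl ratio 1:1 ⇒ n(NaCl) = 10.7719 mol.
Reaction (3): NaCl→Na2SO4 ratio 2:1 ⇒ n(Na2SO4) = 5.38593 mol.
Mass of Na2SO4 = 5.38593 × 142.04 = 765.018 g.

765.02 g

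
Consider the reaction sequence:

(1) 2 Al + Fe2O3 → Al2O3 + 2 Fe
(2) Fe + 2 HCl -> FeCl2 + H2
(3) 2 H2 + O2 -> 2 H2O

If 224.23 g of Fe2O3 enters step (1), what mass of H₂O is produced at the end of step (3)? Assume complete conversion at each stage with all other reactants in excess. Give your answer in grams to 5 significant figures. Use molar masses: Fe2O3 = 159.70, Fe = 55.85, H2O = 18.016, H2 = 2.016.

50.591 g

n(Fe2O3) = 224.23 / 159.70 = 1.40407 mol.
Reaction (1): Fe2O3→Fe ratio 1:2 ⇒ n(Fe) = 2.80814 mol.
Reaction (2): Fe→H2 ratio 1:1 ⇒ n(H2) = 2.80814 mol.
Reaction (3): H2→H2O ratio 2:2 ⇒ n(H2O) = 2.80814 mol.
Mass of H2O = 2.80814 × 18.016 = 50.5915 g.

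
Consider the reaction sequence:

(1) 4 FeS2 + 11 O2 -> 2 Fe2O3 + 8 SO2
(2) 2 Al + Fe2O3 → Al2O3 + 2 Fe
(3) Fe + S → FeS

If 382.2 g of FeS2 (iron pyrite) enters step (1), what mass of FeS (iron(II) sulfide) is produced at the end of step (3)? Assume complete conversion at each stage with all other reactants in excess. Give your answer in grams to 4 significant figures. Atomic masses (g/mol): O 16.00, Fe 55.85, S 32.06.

280.1 g

M(FeS2) = 55.85 + 2(32.06) = 119.97 g/mol.
M(FeS) = 55.85 + 32.06 = 87.91 g/mol.
n(FeS2) = 382.2 / 119.97 = 3.1858 mol.
Reaction (1): FeS2→Fe2O3 ratio 4:2 ⇒ n(Fe2O3) = 1.5929 mol.
Reaction (2): Fe2O3→Fe ratio 1:2 ⇒ n(Fe) = 3.1858 mol.
Reaction (3): Fe→FeS ratio 1:1 ⇒ n(FeS) = 3.1858 mol.
Mass of FeS = 3.1858 × 87.91 = 280.06 g.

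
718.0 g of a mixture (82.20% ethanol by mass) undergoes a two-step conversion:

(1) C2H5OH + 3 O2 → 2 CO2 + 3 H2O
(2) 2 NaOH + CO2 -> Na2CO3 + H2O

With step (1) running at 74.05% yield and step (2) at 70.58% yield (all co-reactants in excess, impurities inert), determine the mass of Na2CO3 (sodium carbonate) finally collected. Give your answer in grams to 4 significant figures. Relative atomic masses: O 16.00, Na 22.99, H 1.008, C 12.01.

Pure C2H5OH = 718.0 × 0.8220 = 590.20 g.
M(C2H5OH) = 2(12.01) + 6(1.008) + 16.00 = 46.068 g/mol.
M(Na2CO3) = 2(22.99) + 12.01 + 3(16.00) = 105.99 g/mol.
n(C2H5OH) = 590.20 / 46.068 = 12.811 mol.
Step 1 (C2H5OH:CO2 = 1:2): theoretical n(CO2) = 25.623 mol; at 74.05% yield, n(CO2) = 18.974 mol.
Step 2 (CO2:Na2CO3 = 1:1): theoretical n(Na2CO3) = 18.974 mol, so theoretical mass = 18.974 × 105.99 = 2011.0 g.
At 70.58% yield, actual mass of Na2CO3 = 2011.0 × 0.7058 = 1419.4 g.

1419 g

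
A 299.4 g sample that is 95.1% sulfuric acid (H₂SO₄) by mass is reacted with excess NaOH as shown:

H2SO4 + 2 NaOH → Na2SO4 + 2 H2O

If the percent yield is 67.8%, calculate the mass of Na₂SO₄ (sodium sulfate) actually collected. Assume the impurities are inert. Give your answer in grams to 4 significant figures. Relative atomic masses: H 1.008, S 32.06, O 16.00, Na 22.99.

Pure H2SO4 available = 299.4 g × 0.951 = 284.73 g.
M(H2SO4) = 2(1.008) + 32.06 + 4(16.00) = 98.076 g/mol.
M(Na2SO4) = 2(22.99) + 32.06 + 4(16.00) = 142.04 g/mol.
n(H2SO4) = 284.73 g / 98.076 g/mol = 2.9032 mol.
From the equation the H2SO4:Na2SO4 mole ratio is 1:1, so n(Na2SO4) = 2.9032 × 1/1 = 2.9032 mol.
Mass of Na2SO4 = 2.9032 mol × 142.04 g/mol = 412.36 g.
Actual mass collected = 412.36 g × 0.678 = 279.58 g.

279.6 g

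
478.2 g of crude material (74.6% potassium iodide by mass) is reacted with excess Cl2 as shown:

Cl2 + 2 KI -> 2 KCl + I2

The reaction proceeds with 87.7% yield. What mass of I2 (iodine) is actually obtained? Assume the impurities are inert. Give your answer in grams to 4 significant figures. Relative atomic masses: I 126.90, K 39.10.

Pure KI available = 478.2 g × 0.746 = 356.74 g.
M(KI) = 39.10 + 126.90 = 166.00 g/mol.
M(I2) = 2(126.90) = 253.80 g/mol.
n(KI) = 356.74 g / 166.00 g/mol = 2.1490 mol.
From the equation the KI:I2 mole ratio is 2:1, so n(I2) = 2.1490 × 1/2 = 1.0745 mol.
Mass of I2 = 1.0745 mol × 253.80 g/mol = 272.71 g.
Actual mass collected = 272.71 g × 0.877 = 239.17 g.

239.2 g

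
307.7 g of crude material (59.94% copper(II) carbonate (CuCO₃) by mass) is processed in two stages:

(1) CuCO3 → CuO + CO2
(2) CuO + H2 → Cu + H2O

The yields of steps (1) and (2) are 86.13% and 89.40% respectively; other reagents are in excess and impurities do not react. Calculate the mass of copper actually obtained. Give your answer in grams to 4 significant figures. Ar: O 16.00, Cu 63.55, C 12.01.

Pure CuCO3 = 307.7 × 0.5994 = 184.44 g.
M(CuCO3) = 63.55 + 12.01 + 3(16.00) = 123.56 g/mol.
M(Cu) = 63.55 g/mol.
n(CuCO3) = 184.44 / 123.56 = 1.4927 mol.
Step 1 (CuCO3:CuO = 1:1): theoretical n(CuO) = 1.4927 mol; at 86.13% yield, n(CuO) = 1.2856 mol.
Step 2 (CuO:Cu = 1:1): theoretical n(Cu) = 1.2856 mol, so theoretical mass = 1.2856 × 63.55 = 81.703 g.
At 89.40% yield, actual mass of Cu = 81.703 × 0.8940 = 73.042 g.

73.04 g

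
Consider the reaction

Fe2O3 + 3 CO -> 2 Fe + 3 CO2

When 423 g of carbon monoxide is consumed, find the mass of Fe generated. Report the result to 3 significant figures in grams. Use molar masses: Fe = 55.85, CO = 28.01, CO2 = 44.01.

n(CO) = 423.0 g / 28.01 g/mol = 15.10 mol.
From the equation the CO:Fe mole ratio is 3:2, so n(Fe) = 15.10 × 2/3 = 10.07 mol.
Mass of Fe = 10.07 mol × 55.85 g/mol = 562.3 g.

562 g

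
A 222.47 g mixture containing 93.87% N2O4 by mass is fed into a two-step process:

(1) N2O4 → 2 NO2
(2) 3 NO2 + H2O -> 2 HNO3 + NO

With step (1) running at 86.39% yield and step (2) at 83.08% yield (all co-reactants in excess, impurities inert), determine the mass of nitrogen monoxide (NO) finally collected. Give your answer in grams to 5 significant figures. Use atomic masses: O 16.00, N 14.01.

32.587 g

Pure N2O4 = 222.47 × 0.9387 = 208.833 g.
M(N2O4) = 2(14.01) + 4(16.00) = 92.02 g/mol.
M(NO) = 14.01 + 16.00 = 30.01 g/mol.
n(N2O4) = 208.833 / 92.02 = 2.26943 mol.
Step 1 (N2O4:NO2 = 1:2): theoretical n(NO2) = 4.53885 mol; at 86.39% yield, n(NO2) = 3.92111 mol.
Step 2 (NO2:NO = 3:1): theoretical n(NO) = 1.30704 mol, so theoretical mass = 1.30704 × 30.01 = 39.2242 g.
At 83.08% yield, actual mass of NO = 39.2242 × 0.8308 = 32.5875 g.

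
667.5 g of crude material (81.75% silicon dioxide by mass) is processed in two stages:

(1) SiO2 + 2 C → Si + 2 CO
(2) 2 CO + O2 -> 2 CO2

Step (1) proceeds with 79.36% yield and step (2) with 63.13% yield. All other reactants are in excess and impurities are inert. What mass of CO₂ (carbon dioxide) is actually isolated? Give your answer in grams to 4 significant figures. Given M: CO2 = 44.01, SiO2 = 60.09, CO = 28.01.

400.5 g

Pure SiO2 = 667.5 × 0.8175 = 545.68 g.
n(SiO2) = 545.68 / 60.09 = 9.0811 mol.
Step 1 (SiO2:CO = 1:2): theoretical n(CO) = 18.162 mol; at 79.36% yield, n(CO) = 14.413 mol.
Step 2 (CO:CO2 = 2:2): theoretical n(CO2) = 14.413 mol, so theoretical mass = 14.413 × 44.01 = 634.34 g.
At 63.13% yield, actual mass of CO2 = 634.34 × 0.6313 = 400.46 g.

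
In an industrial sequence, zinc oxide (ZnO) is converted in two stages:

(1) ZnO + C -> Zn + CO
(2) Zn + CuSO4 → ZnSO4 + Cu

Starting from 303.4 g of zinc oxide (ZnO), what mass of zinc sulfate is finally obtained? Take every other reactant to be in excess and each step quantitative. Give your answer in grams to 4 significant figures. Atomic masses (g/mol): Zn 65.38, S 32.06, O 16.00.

601.9 g

M(ZnO) = 65.38 + 16.00 = 81.38 g/mol.
M(ZnSO4) = 65.38 + 32.06 + 4(16.00) = 161.44 g/mol.
n(ZnO) = 303.40 / 81.38 = 3.7282 mol.
Step 1 gives a 1:1 ratio of ZnO to Zn, so n(Zn) = 3.7282 mol.
In step 2 the Zn:ZnSO4 ratio is 1:1, so n(ZnSO4) = 3.7282 mol.
Mass of ZnSO4 = 3.7282 × 161.44 = 601.88 g.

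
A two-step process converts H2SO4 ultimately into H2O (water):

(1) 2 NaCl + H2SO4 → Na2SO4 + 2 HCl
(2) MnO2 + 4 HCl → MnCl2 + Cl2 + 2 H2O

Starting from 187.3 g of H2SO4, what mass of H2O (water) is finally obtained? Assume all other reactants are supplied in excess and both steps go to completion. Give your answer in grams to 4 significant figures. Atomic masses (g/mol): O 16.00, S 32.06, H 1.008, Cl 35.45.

34.41 g

M(H2SO4) = 2(1.008) + 32.06 + 4(16.00) = 98.076 g/mol.
M(H2O) = 2(1.008) + 16.00 = 18.016 g/mol.
n(H2SO4) = 187.30 / 98.076 = 1.9097 mol.
Step 1 gives a 1:2 ratio of H2SO4 to HCl, so n(HCl) = 3.8195 mol.
In step 2 the HCl:H2O ratio is 4:2, so n(H2O) = 1.9097 mol.
Mass of H2O = 1.9097 × 18.016 = 34.406 g.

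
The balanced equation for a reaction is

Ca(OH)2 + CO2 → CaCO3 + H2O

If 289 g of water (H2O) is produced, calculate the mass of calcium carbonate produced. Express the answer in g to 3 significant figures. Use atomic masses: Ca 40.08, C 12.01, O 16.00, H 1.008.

1610 g

M(H2O) = 2(1.008) + 16.00 = 18.016 g/mol.
M(CaCO3) = 40.08 + 12.01 + 3(16.00) = 100.09 g/mol.
n(H2O) = 289.0 g / 18.016 g/mol = 16.04 mol.
From the equation the H2O:CaCO3 mole ratio is 1:1, so n(CaCO3) = 16.04 × 1/1 = 16.04 mol.
Mass of CaCO3 = 16.04 mol × 100.09 g/mol = 1606 g.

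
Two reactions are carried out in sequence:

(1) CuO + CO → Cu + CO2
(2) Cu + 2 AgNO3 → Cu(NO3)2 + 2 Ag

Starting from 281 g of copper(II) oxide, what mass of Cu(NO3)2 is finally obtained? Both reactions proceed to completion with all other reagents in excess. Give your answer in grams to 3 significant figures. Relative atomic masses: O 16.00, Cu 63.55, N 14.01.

663 g

M(CuO) = 63.55 + 16.00 = 79.55 g/mol.
M(Cu(NO3)2) = 63.55 + 2(14.01) + 6(16.00) = 187.57 g/mol.
n(CuO) = 281.0 / 79.55 = 3.532 mol.
Step 1 gives a 1:1 ratio of CuO to Cu, so n(Cu) = 3.532 mol.
In step 2 the Cu:Cu(NO3)2 ratio is 1:1, so n(Cu(NO3)2) = 3.532 mol.
Mass of Cu(NO3)2 = 3.532 × 187.57 = 662.6 g.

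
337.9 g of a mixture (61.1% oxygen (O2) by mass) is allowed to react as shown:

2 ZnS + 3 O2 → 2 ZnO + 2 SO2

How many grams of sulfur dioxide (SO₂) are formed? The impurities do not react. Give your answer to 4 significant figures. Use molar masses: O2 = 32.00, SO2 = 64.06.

275.5 g

Mass of pure O2 = 337.9 g × 0.611 = 206.46 g.
n(O2) = 206.46 g / 32.00 g/mol = 6.4518 mol.
From the equation the O2:SO2 mole ratio is 3:2, so n(SO2) = 6.4518 × 2/3 = 4.3012 mol.
Mass of SO2 = 4.3012 mol × 64.06 g/mol = 275.53 g.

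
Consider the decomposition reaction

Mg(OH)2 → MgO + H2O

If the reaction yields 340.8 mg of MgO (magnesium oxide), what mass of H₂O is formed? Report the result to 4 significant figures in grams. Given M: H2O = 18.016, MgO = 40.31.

Convert: 340.8 mg = 0.34080 g.
n(MgO) = 0.34080 g / 40.31 g/mol = 0.0084545 mol.
From the equation the MgO:H2O mole ratio is 1:1, so n(H2O) = 0.0084545 × 1/1 = 0.0084545 mol.
Mass of H2O = 0.0084545 mol × 18.016 g/mol = 0.15232 g.

0.1523 g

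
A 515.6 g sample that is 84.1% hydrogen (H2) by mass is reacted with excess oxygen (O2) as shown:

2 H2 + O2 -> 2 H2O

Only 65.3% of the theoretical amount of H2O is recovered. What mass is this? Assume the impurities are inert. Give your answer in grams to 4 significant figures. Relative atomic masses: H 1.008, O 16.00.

Pure H2 available = 515.6 g × 0.841 = 433.62 g.
M(H2) = 2(1.008) = 2.016 g/mol.
M(H2O) = 2(1.008) + 16.00 = 18.016 g/mol.
n(H2) = 433.62 g / 2.016 g/mol = 215.09 mol.
From the equation the H2:H2O mole ratio is 2:2, so n(H2O) = 215.09 × 2/2 = 215.09 mol.
Mass of H2O = 215.09 mol × 18.016 g/mol = 3875.0 g.
Actual mass collected = 3875.0 g × 0.653 = 2530.4 g.

2530 g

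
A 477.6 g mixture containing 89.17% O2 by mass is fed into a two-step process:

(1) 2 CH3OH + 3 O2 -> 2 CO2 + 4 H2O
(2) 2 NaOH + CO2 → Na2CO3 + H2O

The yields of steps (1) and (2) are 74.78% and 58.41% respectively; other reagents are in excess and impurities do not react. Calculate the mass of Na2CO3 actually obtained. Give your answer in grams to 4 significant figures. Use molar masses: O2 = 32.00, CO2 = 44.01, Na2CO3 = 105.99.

410.8 g

Pure O2 = 477.6 × 0.8917 = 425.88 g.
n(O2) = 425.88 / 32.00 = 13.309 mol.
Step 1 (O2:CO2 = 3:2): theoretical n(CO2) = 8.8724 mol; at 74.78% yield, n(CO2) = 6.6348 mol.
Step 2 (CO2:Na2CO3 = 1:1): theoretical n(Na2CO3) = 6.6348 mol, so theoretical mass = 6.6348 × 105.99 = 703.22 g.
At 58.41% yield, actual mass of Na2CO3 = 703.22 × 0.5841 = 410.75 g.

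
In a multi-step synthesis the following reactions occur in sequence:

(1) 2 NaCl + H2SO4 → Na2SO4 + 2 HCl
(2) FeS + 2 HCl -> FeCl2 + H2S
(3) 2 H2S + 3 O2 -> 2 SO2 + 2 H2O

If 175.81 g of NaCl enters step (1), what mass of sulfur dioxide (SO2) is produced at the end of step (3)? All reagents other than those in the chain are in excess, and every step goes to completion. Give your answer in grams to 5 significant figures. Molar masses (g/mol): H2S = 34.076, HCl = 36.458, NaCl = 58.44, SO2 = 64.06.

96.359 g

n(NaCl) = 175.81 / 58.44 = 3.00838 mol.
Reaction (1): NaCl→HCl ratio 2:2 ⇒ n(HCl) = 3.00838 mol.
Reaction (2): HCl→H2S ratio 2:1 ⇒ n(H2S) = 1.50419 mol.
Reaction (3): H2S→SO2 ratio 2:2 ⇒ n(SO2) = 1.50419 mol.
Mass of SO2 = 1.50419 × 64.06 = 96.3586 g.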